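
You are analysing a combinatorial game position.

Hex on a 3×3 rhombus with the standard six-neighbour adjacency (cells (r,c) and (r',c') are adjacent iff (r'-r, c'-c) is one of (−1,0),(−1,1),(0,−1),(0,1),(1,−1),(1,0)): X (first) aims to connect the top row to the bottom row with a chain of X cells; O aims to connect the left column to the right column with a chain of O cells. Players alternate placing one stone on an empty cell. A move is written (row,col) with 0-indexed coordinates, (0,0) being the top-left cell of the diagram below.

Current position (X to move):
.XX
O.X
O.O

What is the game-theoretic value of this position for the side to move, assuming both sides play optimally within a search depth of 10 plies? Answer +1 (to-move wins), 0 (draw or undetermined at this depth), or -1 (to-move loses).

ply 1, X at .XX/O.X/O.O | (0,0)=-1→XXX/O.X/O.O; (1,1)=-1→.XX/OXX/O.O; (2,1)=+1→.XX/O.X/OXO*
ply 2: .XX/O.X/OXO is terminal -1 (O); from .XX/O.X/O.O depth 10

value(.XX/O.X/O.O, X) = +1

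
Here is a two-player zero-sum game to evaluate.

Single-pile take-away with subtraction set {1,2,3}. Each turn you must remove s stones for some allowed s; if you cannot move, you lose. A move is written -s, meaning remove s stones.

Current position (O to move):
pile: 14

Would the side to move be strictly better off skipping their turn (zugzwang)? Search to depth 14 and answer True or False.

ply 1, O at 14 | -1=-1→13; -2=+1→12*; -3=-1→11
ply 2, X at 12 | -1=-1→11*; -2=-1→10; -3=-1→9
ply 3, O at 11 | -1=-1→10; -2=-1→9; -3=+1→8*
ply 4, X at 8 | -1=-1→7*; -2=-1→6; -3=-1→5
ply 5, O at 7 | -1=-1→6; -2=-1→5; -3=+1→4*
ply 6, X at 4 | -1=-1→3*; -2=-1→2; -3=-1→1
ply 7, O at 3 | -1=-1→2; -2=-1→1; -3=+1→0*
ply 8: 0 is terminal -1 (X); from 14 depth 14
pass branch (X moves first from the same position):
  | ply 1, X at 14 | -1=-1→13; -2=+1→12*; -3=-1→11
  | ply 2, O at 12 | -1=-1→11*; -2=-1→10; -3=-1→9
  | ply 3, X at 11 | -1=-1→10; -2=-1→9; -3=+1→8*
  | ply 4, O at 8 | -1=-1→7*; -2=-1→6; -3=-1→5
  | ply 5, X at 7 | -1=-1→6; -2=-1→5; -3=+1→4*
  | ply 6, O at 4 | -1=-1→3*; -2=-1→2; -3=-1→1
  | ply 7, X at 3 | -1=-1→2; -2=-1→1; -3=+1→0*
  | ply 8: 0 is terminal -1 (O); from 14 depth 14
O moving scores +1; O passing scores -1

zugzwang(14, O) = False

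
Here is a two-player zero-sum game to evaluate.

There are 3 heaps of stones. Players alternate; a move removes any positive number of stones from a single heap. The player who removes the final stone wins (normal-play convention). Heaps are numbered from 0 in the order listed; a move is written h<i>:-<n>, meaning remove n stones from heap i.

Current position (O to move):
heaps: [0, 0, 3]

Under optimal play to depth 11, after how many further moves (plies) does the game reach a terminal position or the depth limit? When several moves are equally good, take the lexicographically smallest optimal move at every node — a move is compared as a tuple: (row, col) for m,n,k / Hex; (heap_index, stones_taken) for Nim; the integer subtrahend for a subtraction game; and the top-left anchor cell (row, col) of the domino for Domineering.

[(0,0,3)] O move#1: h2:-1:-1/(0,0,2), h2:-2:-1/(0,0,1), h2:-3:+1/(0,0,0)*
[(0,0,0)] end (terminal -1, X#2); searched (0,0,3) to 11

PV length from [(0,0,3)]: 1 ply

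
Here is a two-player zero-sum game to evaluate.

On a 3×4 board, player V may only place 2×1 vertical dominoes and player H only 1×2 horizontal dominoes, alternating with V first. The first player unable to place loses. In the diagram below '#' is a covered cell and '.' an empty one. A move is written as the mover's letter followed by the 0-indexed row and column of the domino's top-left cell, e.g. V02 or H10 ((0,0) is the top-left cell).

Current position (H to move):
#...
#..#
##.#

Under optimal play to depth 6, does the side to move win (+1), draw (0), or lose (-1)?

value(#.../#..#/##.#, H) = +1

p1 H@[#.../#..#/##.#]: H01[###./#..#/##.#]-1 H02[#.##/#..#/##.#]-1 H11[#.../####/##.#]+1*
p2 V@[#.../####/##.#] terminal -1; root [#.../#..#/##.#] d6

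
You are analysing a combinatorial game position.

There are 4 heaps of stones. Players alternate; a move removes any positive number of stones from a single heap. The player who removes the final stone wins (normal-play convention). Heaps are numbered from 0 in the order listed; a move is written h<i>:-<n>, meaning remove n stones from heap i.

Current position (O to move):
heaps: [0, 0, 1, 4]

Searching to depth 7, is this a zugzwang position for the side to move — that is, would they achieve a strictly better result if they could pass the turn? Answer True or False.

p1 O@[(0,0,1,4)]: h2:-1[(0,0,0,4)]-1 h3:-1[(0,0,1,3)]-1 h3:-2[(0,0,1,2)]-1 h3:-3[(0,0,1,1)]+1* h3:-4[(0,0,1,0)]-1
p2 X@[(0,0,1,1)]: h2:-1[(0,0,0,1)]-1* h3:-1[(0,0,1,0)]-1
p3 O@[(0,0,0,1)]: h3:-1[(0,0,0,0)]+1*
p4 X@[(0,0,0,0)] terminal -1; root [(0,0,1,4)] d7
if O skipped the turn, X would face:
~ p1 X@[(0,0,1,4)]: h2:-1[(0,0,0,4)]-1 h3:-1[(0,0,1,3)]-1 h3:-2[(0,0,1,2)]-1 h3:-3[(0,0,1,1)]+1* h3:-4[(0,0,1,0)]-1
~ p2 O@[(0,0,1,1)]: h2:-1[(0,0,0,1)]-1* h3:-1[(0,0,1,0)]-1
~ p3 X@[(0,0,0,1)]: h3:-1[(0,0,0,0)]+1*
~ p4 O@[(0,0,0,0)] terminal -1; root [(0,0,1,4)] d7
compare (O): move=+1 vs pass=-1

zugzwang((0,0,1,4), O) = False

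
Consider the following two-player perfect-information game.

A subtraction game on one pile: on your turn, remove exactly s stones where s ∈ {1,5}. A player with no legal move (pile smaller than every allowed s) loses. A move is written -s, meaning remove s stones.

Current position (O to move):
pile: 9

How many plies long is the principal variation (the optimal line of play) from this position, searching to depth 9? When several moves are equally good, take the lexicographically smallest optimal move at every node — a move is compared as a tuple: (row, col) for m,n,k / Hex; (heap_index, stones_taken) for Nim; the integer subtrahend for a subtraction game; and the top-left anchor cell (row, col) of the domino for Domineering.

p1 O@[9]: -1[8]+1* -5[4]+1
p2 X@[8]: -1[7]-1* -5[3]-1
p3 O@[7]: -1[6]+1* -5[2]+1
p4 X@[6]: -1[5]-1* -5[1]-1
p5 O@[5]: -1[4]+1* -5[0]+1
p6 X@[4]: -1[3]-1*
p7 O@[3]: -1[2]+1*
p8 X@[2]: -1[1]-1*
p9 O@[1]: -1[0]+1*
p10 X@[0] terminal -1; root [9] d9

PV length from [9]: 9 plies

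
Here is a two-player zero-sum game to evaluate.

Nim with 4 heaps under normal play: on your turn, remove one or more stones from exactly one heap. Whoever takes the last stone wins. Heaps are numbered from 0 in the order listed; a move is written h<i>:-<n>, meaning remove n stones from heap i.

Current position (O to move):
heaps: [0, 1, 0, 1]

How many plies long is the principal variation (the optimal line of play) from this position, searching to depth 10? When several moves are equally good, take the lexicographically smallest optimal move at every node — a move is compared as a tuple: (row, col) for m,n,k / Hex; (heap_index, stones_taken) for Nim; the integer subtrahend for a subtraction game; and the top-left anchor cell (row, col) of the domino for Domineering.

PV length from [(0,1,0,1)]: 2 plies

p1 O@[(0,1,0,1)]: h1:-1[(0,0,0,1)]-1* h3:-1[(0,1,0,0)]-1
p2 X@[(0,0,0,1)]: h3:-1[(0,0,0,0)]+1*
p3 O@[(0,0,0,0)] terminal -1; root [(0,1,0,1)] d10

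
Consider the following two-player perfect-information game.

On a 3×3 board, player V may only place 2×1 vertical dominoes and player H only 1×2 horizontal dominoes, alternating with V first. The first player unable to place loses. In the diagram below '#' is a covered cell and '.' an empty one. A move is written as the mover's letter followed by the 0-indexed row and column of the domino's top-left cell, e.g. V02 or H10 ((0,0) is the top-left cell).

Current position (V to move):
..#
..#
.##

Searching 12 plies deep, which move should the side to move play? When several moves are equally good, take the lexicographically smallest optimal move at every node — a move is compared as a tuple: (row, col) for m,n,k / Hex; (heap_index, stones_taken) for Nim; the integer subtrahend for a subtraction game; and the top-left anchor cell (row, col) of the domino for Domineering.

[..#/..#/.##] V move#1: V00:+1/#.#/#.#/.##*, V01:+1/.##/.##/.##, V10:-1/..#/#.#/###
[#.#/#.#/.##] end (terminal -1, H#2); searched ..#/..#/.## to 12

V's best at [..#/..#/.##]: V00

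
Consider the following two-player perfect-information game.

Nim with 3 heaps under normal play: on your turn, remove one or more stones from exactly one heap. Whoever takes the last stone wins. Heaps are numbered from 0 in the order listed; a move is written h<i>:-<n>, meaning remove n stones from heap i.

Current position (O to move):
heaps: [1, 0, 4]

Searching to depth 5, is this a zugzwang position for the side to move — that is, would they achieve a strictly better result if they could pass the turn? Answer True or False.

ply 1, O at (1,0,4) | h0:-1=-1→(0,0,4); h2:-1=-1→(1,0,3); h2:-2=-1→(1,0,2); h2:-3=+1→(1,0,1)*; h2:-4=-1→(1,0,0)
ply 2, X at (1,0,1) | h0:-1=-1→(0,0,1)*; h2:-1=-1→(1,0,0)
ply 3, O at (0,0,1) | h2:-1=+1→(0,0,0)*
ply 4: (0,0,0) is terminal -1 (X); from (1,0,4) depth 5
if O skipped the turn, X would face:
~ ply 1, X at (1,0,4) | h0:-1=-1→(0,0,4); h2:-1=-1→(1,0,3); h2:-2=-1→(1,0,2); h2:-3=+1→(1,0,1)*; h2:-4=-1→(1,0,0)
~ ply 2, O at (1,0,1) | h0:-1=-1→(0,0,1)*; h2:-1=-1→(1,0,0)
~ ply 3, X at (0,0,1) | h2:-1=+1→(0,0,0)*
~ ply 4: (0,0,0) is terminal -1 (O); from (1,0,4) depth 5
compare (O): move=+1 vs pass=-1

zugzwang((1,0,4), O) = False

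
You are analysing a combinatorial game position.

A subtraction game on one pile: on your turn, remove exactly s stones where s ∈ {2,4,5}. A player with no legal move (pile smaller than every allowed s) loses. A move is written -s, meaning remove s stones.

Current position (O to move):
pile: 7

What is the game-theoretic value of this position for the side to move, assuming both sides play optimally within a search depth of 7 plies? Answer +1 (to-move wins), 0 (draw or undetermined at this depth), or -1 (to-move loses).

value(7, O) = -1

ply 1, O at 7 | -2=-1→5*; -4=-1→3; -5=-1→2
ply 2, X at 5 | -2=-1→3; -4=+1→1*; -5=+1→0
ply 3: 1 is terminal -1 (O); from 7 depth 7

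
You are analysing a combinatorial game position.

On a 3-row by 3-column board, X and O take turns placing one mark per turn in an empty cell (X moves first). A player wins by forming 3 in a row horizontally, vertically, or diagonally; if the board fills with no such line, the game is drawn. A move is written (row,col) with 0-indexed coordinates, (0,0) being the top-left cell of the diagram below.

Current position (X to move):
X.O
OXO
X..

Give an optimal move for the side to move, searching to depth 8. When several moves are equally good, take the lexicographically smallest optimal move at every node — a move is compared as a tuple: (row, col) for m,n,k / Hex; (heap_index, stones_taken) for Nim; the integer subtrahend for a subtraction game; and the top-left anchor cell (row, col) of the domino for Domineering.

[X.O/OXO/X..] X move#1: (0,1):-1/XXO/OXO/X.., (2,1):-1/X.O/OXO/XX., (2,2):+1/X.O/OXO/X.X*
[X.O/OXO/X.X] end (terminal -1, O#2); searched X.O/OXO/X.. to 8

X's best at [X.O/OXO/X..]: (2,2)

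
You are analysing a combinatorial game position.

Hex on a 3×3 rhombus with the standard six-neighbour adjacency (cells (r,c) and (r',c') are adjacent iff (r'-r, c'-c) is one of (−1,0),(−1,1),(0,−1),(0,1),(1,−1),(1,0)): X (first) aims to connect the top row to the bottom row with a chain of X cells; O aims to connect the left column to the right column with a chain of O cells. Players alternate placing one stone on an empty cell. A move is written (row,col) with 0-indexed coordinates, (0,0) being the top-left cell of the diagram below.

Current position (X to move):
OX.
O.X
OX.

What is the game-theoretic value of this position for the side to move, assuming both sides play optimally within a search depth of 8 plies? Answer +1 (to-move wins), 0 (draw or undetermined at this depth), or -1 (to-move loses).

value(OX./O.X/OX., X) = +1

ply 1, X at OX./O.X/OX. | (0,2)=+1→OXX/O.X/OX.*; (1,1)=+1→OX./OXX/OX.; (2,2)=+1→OX./O.X/OXX
ply 2: OXX/O.X/OX. is terminal -1 (O); from OX./O.X/OX. depth 8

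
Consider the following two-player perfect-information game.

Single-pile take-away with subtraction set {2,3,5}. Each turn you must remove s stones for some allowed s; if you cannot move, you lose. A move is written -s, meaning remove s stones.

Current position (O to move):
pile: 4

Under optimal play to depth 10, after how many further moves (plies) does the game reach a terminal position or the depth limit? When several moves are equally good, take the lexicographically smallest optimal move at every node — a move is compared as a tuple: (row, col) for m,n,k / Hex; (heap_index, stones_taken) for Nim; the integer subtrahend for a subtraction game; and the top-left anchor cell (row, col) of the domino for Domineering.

ply 1, O at 4 | -2=-1→2; -3=+1→1*
ply 2: 1 is terminal -1 (X); from 4 depth 10

PV length from [4]: 1 ply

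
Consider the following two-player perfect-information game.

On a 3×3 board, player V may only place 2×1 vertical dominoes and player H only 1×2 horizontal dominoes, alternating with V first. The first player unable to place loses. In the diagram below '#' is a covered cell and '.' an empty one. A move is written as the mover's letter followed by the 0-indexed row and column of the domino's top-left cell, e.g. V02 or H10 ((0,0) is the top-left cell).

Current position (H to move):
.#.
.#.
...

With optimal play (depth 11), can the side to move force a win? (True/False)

H winning at [.#./.#./...]: False

[.#./.#./...] H move#1: H20:-1/.#./.#./##.*, H21:-1/.#./.#./.##
[.#./.#./##.] V move#2: V00:+1/##./##./##.*, V02:+1/.##/.##/##., V12:+1/.#./.##/###
[##./##./##.] end (terminal -1, H#3); searched .#./.#./... to 11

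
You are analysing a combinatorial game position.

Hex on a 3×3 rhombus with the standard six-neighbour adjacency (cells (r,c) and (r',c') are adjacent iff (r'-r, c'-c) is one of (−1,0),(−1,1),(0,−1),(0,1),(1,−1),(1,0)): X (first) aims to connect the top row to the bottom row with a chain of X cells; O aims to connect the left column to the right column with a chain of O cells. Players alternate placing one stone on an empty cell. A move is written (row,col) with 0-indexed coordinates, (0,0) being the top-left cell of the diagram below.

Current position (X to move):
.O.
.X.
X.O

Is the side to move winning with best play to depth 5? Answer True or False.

X winning at [.O./.X./X.O]: True

p1 X@[.O./.X./X.O]: (0,0)[XO./.X./X.O]+1* (0,2)[.OX/.X./X.O]+1 (1,0)[.O./XX./X.O]+1 (1,2)[.O./.XX/X.O]-1 (2,1)[.O./.X./XXO]-1
p2 O@[XO./.X./X.O]: (0,2)[XOO/.X./X.O]-1* (1,0)[XO./OX./X.O]-1 (1,2)[XO./.XO/X.O]-1 (2,1)[XO./.X./XOO]-1
p3 X@[XOO/.X./X.O]: (1,0)[XOO/XX./X.O]+1* (1,2)[XOO/.XX/X.O]-1 (2,1)[XOO/.X./XXO]-1
p4 O@[XOO/XX./X.O] terminal -1; root [.O./.X./X.O] d5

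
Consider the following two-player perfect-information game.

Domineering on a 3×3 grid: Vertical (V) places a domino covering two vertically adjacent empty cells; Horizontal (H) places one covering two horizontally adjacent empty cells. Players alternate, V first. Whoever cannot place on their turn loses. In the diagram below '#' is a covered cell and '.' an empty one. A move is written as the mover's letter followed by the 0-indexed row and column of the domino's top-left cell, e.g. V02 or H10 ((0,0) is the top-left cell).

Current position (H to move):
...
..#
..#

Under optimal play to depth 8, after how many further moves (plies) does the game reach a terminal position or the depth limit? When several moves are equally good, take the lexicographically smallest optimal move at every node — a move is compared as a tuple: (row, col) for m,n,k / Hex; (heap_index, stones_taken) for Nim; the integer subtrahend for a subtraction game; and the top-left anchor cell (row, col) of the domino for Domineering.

ply 1, H at .../..#/..# | H00=-1→##./..#/..#; H01=-1→.##/..#/..#; H10=+1→.../###/..#*; H20=-1→.../..#/###
ply 2: .../###/..# is terminal -1 (V); from .../..#/..# depth 8

PV length from [.../..#/..#]: 1 ply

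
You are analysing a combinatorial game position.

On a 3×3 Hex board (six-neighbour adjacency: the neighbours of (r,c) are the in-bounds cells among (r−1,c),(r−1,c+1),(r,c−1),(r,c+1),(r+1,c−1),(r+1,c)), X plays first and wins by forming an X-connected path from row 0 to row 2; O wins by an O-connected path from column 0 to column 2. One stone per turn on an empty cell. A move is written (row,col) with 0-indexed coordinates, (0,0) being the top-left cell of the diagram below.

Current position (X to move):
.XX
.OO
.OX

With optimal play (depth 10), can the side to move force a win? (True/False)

[.XX/.OO/.OX] X move#1: (0,0):-1/XXX/.OO/.OX*, (1,0):-1/.XX/XOO/.OX, (2,0):-1/.XX/.OO/XOX
[XXX/.OO/.OX] O move#2: (1,0):+1/XXX/OOO/.OX*, (2,0):+1/XXX/.OO/OOX
[XXX/OOO/.OX] end (terminal -1, X#3); searched .XX/.OO/.OX to 10

X winning at [.XX/.OO/.OX]: False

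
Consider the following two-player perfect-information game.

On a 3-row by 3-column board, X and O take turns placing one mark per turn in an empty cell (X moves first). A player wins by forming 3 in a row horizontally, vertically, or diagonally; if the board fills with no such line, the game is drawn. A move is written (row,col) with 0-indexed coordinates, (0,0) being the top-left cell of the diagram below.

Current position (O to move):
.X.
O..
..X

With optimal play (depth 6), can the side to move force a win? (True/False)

[.X./O../..X] O move#1: (0,0):-1/OX./O../..X, (0,2):-1/.XO/O../..X, (1,1):+0/.X./OO./..X*, (1,2):-1/.X./O.O/..X, (2,0):-1/.X./O../O.X, (2,1):-1/.X./O../.OX
[.X./OO./..X] X move#2: (0,0):-1/XX./OO./..X, (0,2):-1/.XX/OO./..X, (1,2):+0/.X./OOX/..X*, (2,0):-1/.X./OO./X.X, (2,1):-1/.X./OO./.XX
[.X./OOX/..X] O move#3: (0,0):-1/OX./OOX/..X, (0,2):+0/.XO/OOX/..X*, (2,0):-1/.X./OOX/O.X, (2,1):-1/.X./OOX/.OX
[.XO/OOX/..X] X move#4: (0,0):-1/XXO/OOX/..X, (2,0):+0/.XO/OOX/X.X*, (2,1):-1/.XO/OOX/.XX
[.XO/OOX/X.X] O move#5: (0,0):-1/OXO/OOX/X.X, (2,1):+0/.XO/OOX/XOX*
[.XO/OOX/XOX] X move#6: (0,0):+0/XXO/OOX/XOX*
[XXO/OOX/XOX] end (terminal +0, O#7); searched .X./O../..X to 6

O winning at [.X./O../..X]: False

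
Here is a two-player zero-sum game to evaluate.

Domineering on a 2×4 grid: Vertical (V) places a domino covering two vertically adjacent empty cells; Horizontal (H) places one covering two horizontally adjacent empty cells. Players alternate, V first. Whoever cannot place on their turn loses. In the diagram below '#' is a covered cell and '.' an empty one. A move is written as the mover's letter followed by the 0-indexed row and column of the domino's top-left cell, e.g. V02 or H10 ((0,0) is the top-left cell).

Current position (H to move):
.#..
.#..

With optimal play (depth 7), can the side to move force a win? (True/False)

H winning at [.#../.#..]: True

[.#../.#..] H move#1: H02:+1/.###/.#..*, H12:+1/.#../.###
[.###/.#..] V move#2: V00:-1/####/##..*
[####/##..] H move#3: H12:+1/####/####*
[####/####] end (terminal -1, V#4); searched .#../.#.. to 7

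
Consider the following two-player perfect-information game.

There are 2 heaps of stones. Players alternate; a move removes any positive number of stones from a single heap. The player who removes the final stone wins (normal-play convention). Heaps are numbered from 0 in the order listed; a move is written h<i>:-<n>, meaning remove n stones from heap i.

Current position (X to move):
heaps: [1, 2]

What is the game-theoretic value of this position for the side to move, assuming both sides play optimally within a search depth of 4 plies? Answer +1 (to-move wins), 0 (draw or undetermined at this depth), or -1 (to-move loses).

p1 X@[(1,2)]: h0:-1[(0,2)]-1 h1:-1[(1,1)]+1* h1:-2[(1,0)]-1
p2 O@[(1,1)]: h0:-1[(0,1)]-1* h1:-1[(1,0)]-1
p3 X@[(0,1)]: h1:-1[(0,0)]+1*
p4 O@[(0,0)] terminal -1; root [(1,2)] d4

value((1,2), X) = +1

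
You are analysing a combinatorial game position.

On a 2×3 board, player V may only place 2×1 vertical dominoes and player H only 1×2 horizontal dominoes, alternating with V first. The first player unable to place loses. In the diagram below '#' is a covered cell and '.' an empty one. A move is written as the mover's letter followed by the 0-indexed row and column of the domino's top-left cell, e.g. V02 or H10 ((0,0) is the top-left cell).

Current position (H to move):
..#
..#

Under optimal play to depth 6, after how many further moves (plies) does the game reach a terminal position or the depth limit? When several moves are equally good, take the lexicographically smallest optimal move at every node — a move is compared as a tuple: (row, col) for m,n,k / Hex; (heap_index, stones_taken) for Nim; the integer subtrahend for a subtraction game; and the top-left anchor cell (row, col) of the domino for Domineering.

ply 1, H at ..#/..# | H00=+1→###/..#*; H10=+1→..#/###
ply 2: ###/..# is terminal -1 (V); from ..#/..# depth 6

PV length from [..#/..#]: 1 ply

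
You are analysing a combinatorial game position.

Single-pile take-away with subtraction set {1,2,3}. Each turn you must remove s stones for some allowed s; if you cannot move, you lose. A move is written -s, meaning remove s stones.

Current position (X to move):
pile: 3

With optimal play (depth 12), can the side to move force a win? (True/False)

X winning at [3]: True

[3] X move#1: -1:-1/2, -2:-1/1, -3:+1/0*
[0] end (terminal -1, O#2); searched 3 to 12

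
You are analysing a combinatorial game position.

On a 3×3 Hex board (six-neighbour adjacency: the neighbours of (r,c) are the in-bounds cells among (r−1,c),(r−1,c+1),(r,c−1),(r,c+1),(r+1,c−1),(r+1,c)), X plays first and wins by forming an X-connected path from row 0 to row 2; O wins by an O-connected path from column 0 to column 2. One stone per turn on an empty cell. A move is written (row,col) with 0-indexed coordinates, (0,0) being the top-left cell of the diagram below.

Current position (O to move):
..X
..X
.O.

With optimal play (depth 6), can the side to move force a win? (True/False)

p1 O@[..X/..X/.O.]: (0,0)[O.X/..X/.O.]-1* (0,1)[.OX/..X/.O.]-1 (1,0)[..X/O.X/.O.]-1 (1,1)[..X/.OX/.O.]-1 (2,0)[..X/..X/OO.]-1 (2,2)[..X/..X/.OO]-1
p2 X@[O.X/..X/.O.]: (0,1)[OXX/..X/.O.]+1* (1,0)[O.X/X.X/.O.]+1 (1,1)[O.X/.XX/.O.]+1 (2,0)[O.X/..X/XO.]+1 (2,2)[O.X/..X/.OX]+1
p3 O@[OXX/..X/.O.]: (1,0)[OXX/O.X/.O.]-1* (1,1)[OXX/.OX/.O.]-1 (2,0)[OXX/..X/OO.]-1 (2,2)[OXX/..X/.OO]-1
p4 X@[OXX/O.X/.O.]: (1,1)[OXX/OXX/.O.]+1* (2,0)[OXX/O.X/XO.]+1 (2,2)[OXX/O.X/.OX]+1
p5 O@[OXX/OXX/.O.]: (2,0)[OXX/OXX/OO.]-1* (2,2)[OXX/OXX/.OO]-1
p6 X@[OXX/OXX/OO.]: (2,2)[OXX/OXX/OOX]+1*
p7 O@[OXX/OXX/OOX] terminal -1; root [..X/..X/.O.] d6

O winning at [..X/..X/.O.]: False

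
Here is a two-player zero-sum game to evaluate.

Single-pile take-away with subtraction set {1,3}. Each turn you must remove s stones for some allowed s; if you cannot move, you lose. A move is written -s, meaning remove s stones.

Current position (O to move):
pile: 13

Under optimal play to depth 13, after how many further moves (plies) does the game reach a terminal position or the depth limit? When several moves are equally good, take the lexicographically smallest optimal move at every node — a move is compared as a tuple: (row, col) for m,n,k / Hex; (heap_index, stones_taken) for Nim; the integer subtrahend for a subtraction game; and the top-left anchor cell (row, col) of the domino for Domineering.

PV length from [13]: 13 plies

p1 O@[13]: -1[12]+1* -3[10]+1
p2 X@[12]: -1[11]-1* -3[9]-1
p3 O@[11]: -1[10]+1* -3[8]+1
p4 X@[10]: -1[9]-1* -3[7]-1
p5 O@[9]: -1[8]+1* -3[6]+1
p6 X@[8]: -1[7]-1* -3[5]-1
p7 O@[7]: -1[6]+1* -3[4]+1
p8 X@[6]: -1[5]-1* -3[3]-1
p9 O@[5]: -1[4]+1* -3[2]+1
p10 X@[4]: -1[3]-1* -3[1]-1
p11 O@[3]: -1[2]+1* -3[0]+1
p12 X@[2]: -1[1]-1*
p13 O@[1]: -1[0]+1*
p14 X@[0] terminal -1; root [13] d13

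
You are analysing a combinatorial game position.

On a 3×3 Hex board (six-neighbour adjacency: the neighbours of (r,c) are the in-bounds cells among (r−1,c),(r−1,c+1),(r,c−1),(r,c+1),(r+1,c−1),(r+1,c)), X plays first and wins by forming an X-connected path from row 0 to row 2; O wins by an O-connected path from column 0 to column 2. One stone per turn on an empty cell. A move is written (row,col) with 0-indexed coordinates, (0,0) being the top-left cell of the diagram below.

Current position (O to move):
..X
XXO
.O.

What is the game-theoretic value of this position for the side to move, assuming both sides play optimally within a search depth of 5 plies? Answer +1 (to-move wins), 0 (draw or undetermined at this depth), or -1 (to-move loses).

p1 O@[..X/XXO/.O.]: (0,0)[O.X/XXO/.O.]-1 (0,1)[.OX/XXO/.O.]-1 (2,0)[..X/XXO/OO.]+1* (2,2)[..X/XXO/.OO]-1
p2 X@[..X/XXO/OO.] terminal -1; root [..X/XXO/.O.] d5

value(..X/XXO/.O., O) = +1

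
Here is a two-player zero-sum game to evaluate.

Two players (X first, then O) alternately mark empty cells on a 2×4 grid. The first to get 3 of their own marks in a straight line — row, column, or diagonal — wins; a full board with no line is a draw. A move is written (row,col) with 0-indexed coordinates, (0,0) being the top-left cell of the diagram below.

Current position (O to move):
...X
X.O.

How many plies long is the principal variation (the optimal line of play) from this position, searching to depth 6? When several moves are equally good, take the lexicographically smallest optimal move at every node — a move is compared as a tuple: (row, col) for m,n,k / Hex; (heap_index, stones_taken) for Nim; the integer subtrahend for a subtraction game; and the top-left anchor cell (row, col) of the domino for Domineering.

PV length from [...X/X.O.]: 5 plies

ply 1, O at ...X/X.O. | (0,0)=+0→O..X/X.O.*; (0,1)=+0→.O.X/X.O.; (0,2)=+0→..OX/X.O.; (1,1)=+0→...X/XOO.; (1,3)=+0→...X/X.OO
ply 2, X at O..X/X.O. | (0,1)=+0→OX.X/X.O.*; (0,2)=+0→O.XX/X.O.; (1,1)=+0→O..X/XXO.; (1,3)=+0→O..X/X.OX
ply 3, O at OX.X/X.O. | (0,2)=+0→OXOX/X.O.*; (1,1)=-1→OX.X/XOO.; (1,3)=-1→OX.X/X.OO
ply 4, X at OXOX/X.O. | (1,1)=+0→OXOX/XXO.*; (1,3)=+0→OXOX/X.OX
ply 5, O at OXOX/XXO. | (1,3)=+0→OXOX/XXOO*
ply 6: OXOX/XXOO is terminal +0 (X); from ...X/X.O. depth 6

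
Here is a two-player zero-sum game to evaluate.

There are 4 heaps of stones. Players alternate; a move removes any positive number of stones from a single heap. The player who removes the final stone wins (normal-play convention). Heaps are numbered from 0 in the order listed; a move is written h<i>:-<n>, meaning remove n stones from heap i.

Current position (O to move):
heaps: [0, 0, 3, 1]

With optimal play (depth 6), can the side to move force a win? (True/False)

p1 O@[(0,0,3,1)]: h2:-1[(0,0,2,1)]-1 h2:-2[(0,0,1,1)]+1* h2:-3[(0,0,0,1)]-1 h3:-1[(0,0,3,0)]-1
p2 X@[(0,0,1,1)]: h2:-1[(0,0,0,1)]-1* h3:-1[(0,0,1,0)]-1
p3 O@[(0,0,0,1)]: h3:-1[(0,0,0,0)]+1*
p4 X@[(0,0,0,0)] terminal -1; root [(0,0,3,1)] d6

O winning at [(0,0,3,1)]: True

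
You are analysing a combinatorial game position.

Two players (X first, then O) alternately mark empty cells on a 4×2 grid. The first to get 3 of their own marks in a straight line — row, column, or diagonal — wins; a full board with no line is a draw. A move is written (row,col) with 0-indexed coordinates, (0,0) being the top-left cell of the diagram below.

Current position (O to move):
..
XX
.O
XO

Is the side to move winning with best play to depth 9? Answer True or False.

O winning at [../XX/.O/XO]: False

ply 1, O at ../XX/.O/XO | (0,0)=-1→O./XX/.O/XO; (0,1)=-1→.O/XX/.O/XO; (2,0)=+0→../XX/OO/XO*
ply 2, X at ../XX/OO/XO | (0,0)=+0→X./XX/OO/XO*; (0,1)=+0→.X/XX/OO/XO
ply 3, O at X./XX/OO/XO | (0,1)=+0→XO/XX/OO/XO*
ply 4: XO/XX/OO/XO is terminal +0 (X); from ../XX/.O/XO depth 9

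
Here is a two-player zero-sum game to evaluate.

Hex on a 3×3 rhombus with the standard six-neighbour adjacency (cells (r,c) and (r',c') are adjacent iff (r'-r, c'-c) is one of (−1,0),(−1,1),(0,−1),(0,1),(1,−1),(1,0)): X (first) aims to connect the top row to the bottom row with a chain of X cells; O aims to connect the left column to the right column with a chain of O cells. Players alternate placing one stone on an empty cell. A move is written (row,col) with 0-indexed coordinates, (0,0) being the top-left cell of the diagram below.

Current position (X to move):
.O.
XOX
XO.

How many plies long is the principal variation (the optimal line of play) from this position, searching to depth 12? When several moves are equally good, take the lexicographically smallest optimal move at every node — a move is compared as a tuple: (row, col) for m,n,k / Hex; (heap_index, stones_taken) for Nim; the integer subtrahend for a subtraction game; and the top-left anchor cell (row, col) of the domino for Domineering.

PV length from [.O./XOX/XO.]: 1 ply

p1 X@[.O./XOX/XO.]: (0,0)[XO./XOX/XO.]+1* (0,2)[.OX/XOX/XO.]+1 (2,2)[.O./XOX/XOX]+1
p2 O@[XO./XOX/XO.] terminal -1; root [.O./XOX/XO.] d12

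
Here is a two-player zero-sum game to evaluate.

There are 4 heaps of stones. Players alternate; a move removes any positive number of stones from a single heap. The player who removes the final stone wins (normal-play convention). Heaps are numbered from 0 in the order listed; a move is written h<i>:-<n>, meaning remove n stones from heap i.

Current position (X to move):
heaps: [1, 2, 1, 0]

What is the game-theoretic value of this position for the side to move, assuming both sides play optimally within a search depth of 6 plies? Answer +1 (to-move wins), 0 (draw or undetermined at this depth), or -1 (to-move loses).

value((1,2,1,0), X) = +1

[(1,2,1,0)] X move#1: h0:-1:-1/(0,2,1,0), h1:-1:-1/(1,1,1,0), h1:-2:+1/(1,0,1,0)*, h2:-1:-1/(1,2,0,0)
[(1,0,1,0)] O move#2: h0:-1:-1/(0,0,1,0)*, h2:-1:-1/(1,0,0,0)
[(0,0,1,0)] X move#3: h2:-1:+1/(0,0,0,0)*
[(0,0,0,0)] end (terminal -1, O#4); searched (1,2,1,0) to 6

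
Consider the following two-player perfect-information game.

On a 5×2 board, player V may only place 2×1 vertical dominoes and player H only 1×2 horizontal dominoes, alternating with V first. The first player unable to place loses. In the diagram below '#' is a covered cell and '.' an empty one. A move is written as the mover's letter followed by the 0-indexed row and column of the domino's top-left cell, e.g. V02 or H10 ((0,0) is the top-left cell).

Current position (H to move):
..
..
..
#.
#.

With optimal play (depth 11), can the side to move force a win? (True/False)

[../../../#./#.] H move#1: H00:-1/##/../../#./#., H10:+1/../##/../#./#.*, H20:-1/../../##/#./#.
[../##/../#./#.] V move#2: V21:-1/../##/.#/##/#.*, V31:-1/../##/../##/##
[../##/.#/##/#.] H move#3: H00:+1/##/##/.#/##/#.*
[##/##/.#/##/#.] end (terminal -1, V#4); searched ../../../#./#. to 11

H winning at [../../../#./#.]: True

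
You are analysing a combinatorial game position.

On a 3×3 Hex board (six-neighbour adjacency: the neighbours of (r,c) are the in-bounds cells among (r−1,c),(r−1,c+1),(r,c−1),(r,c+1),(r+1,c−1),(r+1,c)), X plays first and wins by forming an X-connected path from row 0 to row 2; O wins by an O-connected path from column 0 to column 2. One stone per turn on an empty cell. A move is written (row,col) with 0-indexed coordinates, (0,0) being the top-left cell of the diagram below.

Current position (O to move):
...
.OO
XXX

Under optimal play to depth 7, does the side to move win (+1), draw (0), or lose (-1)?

value(.../.OO/XXX, O) = +1

p1 O@[.../.OO/XXX]: (0,0)[O../.OO/XXX]+1* (0,1)[.O./.OO/XXX]+1 (0,2)[..O/.OO/XXX]-1 (1,0)[.../OOO/XXX]+1
p2 X@[O../.OO/XXX]: (0,1)[OX./.OO/XXX]-1* (0,2)[O.X/.OO/XXX]-1 (1,0)[O../XOO/XXX]-1
p3 O@[OX./.OO/XXX]: (0,2)[OXO/.OO/XXX]-1 (1,0)[OX./OOO/XXX]+1*
p4 X@[OX./OOO/XXX] terminal -1; root [.../.OO/XXX] d7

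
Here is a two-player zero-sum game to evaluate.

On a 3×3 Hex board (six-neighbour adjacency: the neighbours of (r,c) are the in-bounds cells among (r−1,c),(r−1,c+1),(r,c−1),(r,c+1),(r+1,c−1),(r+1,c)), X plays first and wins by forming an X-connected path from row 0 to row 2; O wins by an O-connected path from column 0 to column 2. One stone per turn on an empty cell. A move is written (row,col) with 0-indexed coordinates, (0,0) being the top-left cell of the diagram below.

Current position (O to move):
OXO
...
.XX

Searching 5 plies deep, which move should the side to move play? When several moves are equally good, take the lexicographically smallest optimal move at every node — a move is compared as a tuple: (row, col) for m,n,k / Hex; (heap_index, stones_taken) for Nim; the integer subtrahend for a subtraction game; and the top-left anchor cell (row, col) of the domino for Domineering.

p1 O@[OXO/.../.XX]: (1,0)[OXO/O../.XX]-1 (1,1)[OXO/.O./.XX]+1* (1,2)[OXO/..O/.XX]-1 (2,0)[OXO/.../OXX]-1
p2 X@[OXO/.O./.XX]: (1,0)[OXO/XO./.XX]-1* (1,2)[OXO/.OX/.XX]-1 (2,0)[OXO/.O./XXX]-1
p3 O@[OXO/XO./.XX]: (1,2)[OXO/XOO/.XX]-1 (2,0)[OXO/XO./OXX]+1*
p4 X@[OXO/XO./OXX] terminal -1; root [OXO/.../.XX] d5

O's best at [OXO/.../.XX]: (1,1)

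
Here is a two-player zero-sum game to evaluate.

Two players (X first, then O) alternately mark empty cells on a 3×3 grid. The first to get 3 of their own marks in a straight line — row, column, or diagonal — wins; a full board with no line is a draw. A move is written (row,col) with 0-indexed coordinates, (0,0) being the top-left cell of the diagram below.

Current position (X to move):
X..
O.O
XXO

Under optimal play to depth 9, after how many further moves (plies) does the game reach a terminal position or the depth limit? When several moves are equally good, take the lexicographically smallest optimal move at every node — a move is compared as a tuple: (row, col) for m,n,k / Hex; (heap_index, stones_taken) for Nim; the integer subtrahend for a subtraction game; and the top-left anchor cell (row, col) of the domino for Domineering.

PV length from [X../O.O/XXO]: 2 plies

[X../O.O/XXO] X move#1: (0,1):-1/XX./O.O/XXO*, (0,2):-1/X.X/O.O/XXO, (1,1):-1/X../OXO/XXO
[XX./O.O/XXO] O move#2: (0,2):+1/XXO/O.O/XXO*, (1,1):+1/XX./OOO/XXO
[XXO/O.O/XXO] end (terminal -1, X#3); searched X../O.O/XXO to 9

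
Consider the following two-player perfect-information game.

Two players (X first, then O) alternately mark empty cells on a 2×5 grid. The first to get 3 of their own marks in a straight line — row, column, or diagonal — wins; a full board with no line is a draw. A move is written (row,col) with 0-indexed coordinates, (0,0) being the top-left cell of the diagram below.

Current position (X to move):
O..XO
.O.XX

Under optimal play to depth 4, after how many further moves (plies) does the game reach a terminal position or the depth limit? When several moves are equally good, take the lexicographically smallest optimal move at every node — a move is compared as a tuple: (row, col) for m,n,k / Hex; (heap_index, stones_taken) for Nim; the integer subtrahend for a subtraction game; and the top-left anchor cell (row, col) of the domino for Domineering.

ply 1, X at O..XO/.O.XX | (0,1)=+1→OX.XO/.O.XX*; (0,2)=+1→O.XXO/.O.XX; (1,0)=+0→O..XO/XO.XX; (1,2)=+1→O..XO/.OXXX
ply 2, O at OX.XO/.O.XX | (0,2)=-1→OXOXO/.O.XX*; (1,0)=-1→OX.XO/OO.XX; (1,2)=-1→OX.XO/.OOXX
ply 3, X at OXOXO/.O.XX | (1,0)=+0→OXOXO/XO.XX; (1,2)=+1→OXOXO/.OXXX*
ply 4: OXOXO/.OXXX is terminal -1 (O); from O..XO/.O.XX depth 4

PV length from [O..XO/.O.XX]: 3 plies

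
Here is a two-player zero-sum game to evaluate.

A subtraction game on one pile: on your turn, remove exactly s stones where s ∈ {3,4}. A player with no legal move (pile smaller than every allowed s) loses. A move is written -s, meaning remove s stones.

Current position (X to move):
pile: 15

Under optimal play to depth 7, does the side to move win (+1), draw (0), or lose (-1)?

[15] X move#1: -3:-1/12*, -4:-1/11
[12] O move#2: -3:+1/9*, -4:+1/8
[9] X move#3: -3:-1/6*, -4:-1/5
[6] O move#4: -3:-1/3, -4:+1/2*
[2] end (terminal -1, X#5); searched 15 to 7

value(15, X) = -1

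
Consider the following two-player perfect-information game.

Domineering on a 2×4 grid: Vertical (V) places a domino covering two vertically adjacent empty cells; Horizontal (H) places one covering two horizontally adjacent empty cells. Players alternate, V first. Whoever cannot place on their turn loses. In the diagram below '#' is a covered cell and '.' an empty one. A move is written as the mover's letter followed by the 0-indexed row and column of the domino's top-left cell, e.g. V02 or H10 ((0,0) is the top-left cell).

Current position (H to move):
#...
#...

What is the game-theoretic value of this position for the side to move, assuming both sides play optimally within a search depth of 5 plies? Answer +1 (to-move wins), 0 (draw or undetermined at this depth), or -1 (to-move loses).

ply 1, H at #.../#... | H01=+1→###./#...*; H02=+1→#.##/#...; H11=+1→#.../###.; H12=+1→#.../#.##
ply 2, V at ###./#... | V03=-1→####/#..#*
ply 3, H at ####/#..# | H11=+1→####/####*
ply 4: ####/#### is terminal -1 (V); from #.../#... depth 5

value(#.../#..., H) = +1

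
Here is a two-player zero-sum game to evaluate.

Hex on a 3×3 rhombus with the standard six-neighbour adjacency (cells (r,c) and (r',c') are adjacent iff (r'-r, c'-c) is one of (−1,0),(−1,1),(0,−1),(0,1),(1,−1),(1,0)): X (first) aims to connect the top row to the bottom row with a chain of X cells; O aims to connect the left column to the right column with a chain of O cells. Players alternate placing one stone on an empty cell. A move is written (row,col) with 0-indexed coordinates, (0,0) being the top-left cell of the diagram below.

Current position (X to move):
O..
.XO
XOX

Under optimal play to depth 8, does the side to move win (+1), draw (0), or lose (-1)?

value(O../.XO/XOX, X) = +1

[O../.XO/XOX] X move#1: (0,1):+1/OX./.XO/XOX*, (0,2):+1/O.X/.XO/XOX, (1,0):+1/O../XXO/XOX
[OX./.XO/XOX] end (terminal -1, O#2); searched O../.XO/XOX to 8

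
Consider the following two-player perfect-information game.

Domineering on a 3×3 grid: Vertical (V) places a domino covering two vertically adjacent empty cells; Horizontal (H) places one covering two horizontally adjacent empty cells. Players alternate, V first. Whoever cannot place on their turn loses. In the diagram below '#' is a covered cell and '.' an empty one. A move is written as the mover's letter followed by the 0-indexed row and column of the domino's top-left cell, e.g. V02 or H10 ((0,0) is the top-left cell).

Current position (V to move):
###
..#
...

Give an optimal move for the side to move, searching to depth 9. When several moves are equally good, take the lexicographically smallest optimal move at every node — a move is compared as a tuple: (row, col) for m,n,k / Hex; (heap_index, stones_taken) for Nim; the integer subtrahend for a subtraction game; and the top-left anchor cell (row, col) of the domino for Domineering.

V's best at [###/..#/...]: V11

p1 V@[###/..#/...]: V10[###/#.#/#..]-1 V11[###/.##/.#.]+1*
p2 H@[###/.##/.#.] terminal -1; root [###/..#/...] d9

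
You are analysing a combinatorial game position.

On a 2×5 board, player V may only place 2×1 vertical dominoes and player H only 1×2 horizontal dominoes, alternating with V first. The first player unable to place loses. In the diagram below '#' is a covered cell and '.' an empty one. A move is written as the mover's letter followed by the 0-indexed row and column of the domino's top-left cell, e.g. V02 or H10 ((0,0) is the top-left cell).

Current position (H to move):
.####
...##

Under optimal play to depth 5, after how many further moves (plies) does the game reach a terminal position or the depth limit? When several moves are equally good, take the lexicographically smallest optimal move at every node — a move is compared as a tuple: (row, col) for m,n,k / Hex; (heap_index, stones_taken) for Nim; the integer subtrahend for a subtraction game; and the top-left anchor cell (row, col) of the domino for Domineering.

ply 1, H at .####/...## | H10=+1→.####/##.##*; H11=-1→.####/.####
ply 2: .####/##.## is terminal -1 (V); from .####/...## depth 5

PV length from [.####/...##]: 1 ply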